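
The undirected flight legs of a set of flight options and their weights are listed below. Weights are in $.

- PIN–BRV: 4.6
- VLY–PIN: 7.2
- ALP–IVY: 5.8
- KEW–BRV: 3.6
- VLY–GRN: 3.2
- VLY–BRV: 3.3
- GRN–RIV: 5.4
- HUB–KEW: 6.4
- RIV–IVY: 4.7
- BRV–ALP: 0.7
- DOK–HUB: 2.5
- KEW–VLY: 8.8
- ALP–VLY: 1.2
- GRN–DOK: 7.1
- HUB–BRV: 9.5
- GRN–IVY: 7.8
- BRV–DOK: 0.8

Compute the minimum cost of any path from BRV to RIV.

Settle nodes by increasing distance from BRV:
BRV: 0
ALP: 0.7  (via BRV)
DOK: 0.8  (via BRV)
VLY: 1.9  (via ALP)
HUB: 3.3  (via DOK)
KEW: 3.6  (via BRV)
PIN: 4.6  (via BRV)
GRN: 5.1  (via VLY)
IVY: 6.5  (via ALP)
RIV: 10.5  (via GRN)
Shortest route: BRV–ALP–VLY–GRN–RIV = $10.5.

$10.5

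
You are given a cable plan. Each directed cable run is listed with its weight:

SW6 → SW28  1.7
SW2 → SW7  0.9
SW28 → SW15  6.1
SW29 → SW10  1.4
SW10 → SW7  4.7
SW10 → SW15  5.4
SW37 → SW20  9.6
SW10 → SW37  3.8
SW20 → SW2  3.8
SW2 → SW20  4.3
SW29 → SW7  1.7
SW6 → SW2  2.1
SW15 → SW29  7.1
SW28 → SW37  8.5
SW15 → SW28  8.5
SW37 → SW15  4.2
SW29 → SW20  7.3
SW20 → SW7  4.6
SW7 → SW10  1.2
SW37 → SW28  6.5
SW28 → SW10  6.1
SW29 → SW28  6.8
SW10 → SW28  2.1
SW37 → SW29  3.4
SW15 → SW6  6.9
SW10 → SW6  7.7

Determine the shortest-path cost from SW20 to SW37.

Shortest distances from SW20:
SW20: 0
SW2: 3.8  (via SW20)
SW7: 4.6  (via SW20)
SW10: 5.8  (via SW7)
SW28: 7.9  (via SW10)
SW37: 9.6  (via SW10)
Shortest route: SW20 → SW7 → SW10 → SW37 = 9.6.

9.6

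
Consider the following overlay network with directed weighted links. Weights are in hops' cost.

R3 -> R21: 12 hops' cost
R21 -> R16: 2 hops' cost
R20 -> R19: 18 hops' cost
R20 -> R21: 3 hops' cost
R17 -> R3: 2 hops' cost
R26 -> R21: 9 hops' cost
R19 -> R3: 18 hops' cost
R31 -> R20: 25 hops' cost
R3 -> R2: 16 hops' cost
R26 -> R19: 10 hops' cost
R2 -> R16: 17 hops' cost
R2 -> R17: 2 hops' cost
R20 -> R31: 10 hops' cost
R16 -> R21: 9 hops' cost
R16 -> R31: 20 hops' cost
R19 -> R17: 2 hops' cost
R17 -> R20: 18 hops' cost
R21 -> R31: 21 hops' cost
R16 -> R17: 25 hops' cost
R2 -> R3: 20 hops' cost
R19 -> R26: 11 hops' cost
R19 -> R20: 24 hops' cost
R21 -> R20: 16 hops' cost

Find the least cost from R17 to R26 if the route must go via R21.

59 hops' cost

Shortest R17→R21: R17 → R3 → R21 = 14
Shortest R21→R26: R21 → R20 → R19 → R26 = 45
Total via R21: 14 + 45 = 59 hops' cost.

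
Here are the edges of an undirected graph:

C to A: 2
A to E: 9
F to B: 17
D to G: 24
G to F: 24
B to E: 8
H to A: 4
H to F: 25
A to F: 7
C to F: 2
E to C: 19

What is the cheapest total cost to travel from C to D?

50

Settle nodes by increasing distance from C:
C: 0
A: 2  (via C)
F: 2  (via C)
H: 6  (via A)
E: 11  (via A)
B: 19  (via F)
G: 26  (via F)
D: 50  (via G)
Shortest route: C–F–G–D = 50.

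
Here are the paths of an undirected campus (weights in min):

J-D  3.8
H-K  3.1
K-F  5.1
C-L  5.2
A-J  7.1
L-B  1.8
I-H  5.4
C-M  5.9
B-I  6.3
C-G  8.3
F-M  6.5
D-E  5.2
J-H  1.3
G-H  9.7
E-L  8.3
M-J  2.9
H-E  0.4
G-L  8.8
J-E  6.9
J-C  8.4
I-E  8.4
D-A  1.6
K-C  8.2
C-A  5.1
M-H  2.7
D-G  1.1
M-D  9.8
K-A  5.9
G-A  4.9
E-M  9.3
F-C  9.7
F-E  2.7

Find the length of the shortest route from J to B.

11.8 min

Compare a few routes:
J–H–E–L–B: 1.3+0.4+8.3+1.8 = 11.8
J–H–I–B: 1.3+5.4+6.3 = 13
J–C–L–B: 8.4+5.2+1.8 = 15.4
The minimum is 11.8 min via J–H–E–L–B.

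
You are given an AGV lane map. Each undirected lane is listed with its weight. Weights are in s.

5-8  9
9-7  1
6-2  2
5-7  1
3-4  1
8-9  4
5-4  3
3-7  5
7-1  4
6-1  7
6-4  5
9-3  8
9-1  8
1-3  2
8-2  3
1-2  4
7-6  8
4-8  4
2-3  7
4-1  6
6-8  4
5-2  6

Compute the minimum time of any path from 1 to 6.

Shortest distances from 1:
1: 0
3: 2  (via 1)
4: 3  (via 3)
2: 4  (via 1)
7: 4  (via 1)
5: 5  (via 7)
9: 5  (via 7)
6: 6  (via 2)
Shortest route: 1–2–6 = 6 s.

6 s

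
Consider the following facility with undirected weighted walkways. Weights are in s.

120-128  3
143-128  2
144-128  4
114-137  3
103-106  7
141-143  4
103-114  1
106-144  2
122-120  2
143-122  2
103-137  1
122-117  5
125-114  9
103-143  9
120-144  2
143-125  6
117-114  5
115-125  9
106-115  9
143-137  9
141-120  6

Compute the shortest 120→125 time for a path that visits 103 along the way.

21 s

Shortest 120→103: 120 → 144 → 106 → 103 = 11
Best 103 to 125: 103 → 114 → 125 costing 10
Total via 103: 11 + 10 = 21 s.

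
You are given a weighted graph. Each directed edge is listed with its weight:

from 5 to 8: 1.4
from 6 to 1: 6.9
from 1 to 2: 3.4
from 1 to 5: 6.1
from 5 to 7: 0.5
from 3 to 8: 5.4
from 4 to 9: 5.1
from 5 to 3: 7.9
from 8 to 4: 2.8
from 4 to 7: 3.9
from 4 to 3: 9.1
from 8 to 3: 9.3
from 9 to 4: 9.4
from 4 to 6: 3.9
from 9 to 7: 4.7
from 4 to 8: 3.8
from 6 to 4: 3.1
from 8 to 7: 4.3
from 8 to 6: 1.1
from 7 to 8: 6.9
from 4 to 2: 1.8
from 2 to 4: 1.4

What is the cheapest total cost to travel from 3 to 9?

13.3

Running Dijkstra from 3:
3: 0
8: 5.4  (via 3)
6: 6.5  (via 8)
4: 8.2  (via 8)
7: 9.7  (via 8)
2: 10  (via 4)
9: 13.3  (via 4)
Shortest route: 3 → 8 → 4 → 9 = 13.3.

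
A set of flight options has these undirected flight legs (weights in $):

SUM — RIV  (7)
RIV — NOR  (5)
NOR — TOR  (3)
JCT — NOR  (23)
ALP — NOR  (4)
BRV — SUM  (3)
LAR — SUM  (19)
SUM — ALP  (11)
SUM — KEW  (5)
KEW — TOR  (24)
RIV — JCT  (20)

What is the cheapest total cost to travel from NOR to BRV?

Enumerating some paths:
NOR → ALP → SUM → BRV: 4+11+3 = 18
NOR → TOR → KEW → SUM → BRV: 3+24+5+3 = 35
NOR → RIV → SUM → BRV: 5+7+3 = 15
The minimum is $15 via NOR → RIV → SUM → BRV.

$15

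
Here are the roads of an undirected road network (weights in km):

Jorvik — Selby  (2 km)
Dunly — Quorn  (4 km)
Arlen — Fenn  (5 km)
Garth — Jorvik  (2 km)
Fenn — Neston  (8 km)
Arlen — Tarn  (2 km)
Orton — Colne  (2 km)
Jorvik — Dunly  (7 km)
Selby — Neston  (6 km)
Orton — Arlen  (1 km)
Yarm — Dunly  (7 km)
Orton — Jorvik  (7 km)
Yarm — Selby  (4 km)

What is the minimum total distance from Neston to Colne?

16 km

Shortest distances from Neston:
Neston: 0
Selby: 6  (via Neston)
Fenn: 8  (via Neston)
Jorvik: 8  (via Selby)
Yarm: 10  (via Selby)
Garth: 10  (via Jorvik)
Arlen: 13  (via Fenn)
Orton: 14  (via Arlen)
Tarn: 15  (via Arlen)
Dunly: 15  (via Jorvik)
Colne: 16  (via Orton)
Shortest route: Neston → Fenn → Arlen → Orton → Colne = 16 km.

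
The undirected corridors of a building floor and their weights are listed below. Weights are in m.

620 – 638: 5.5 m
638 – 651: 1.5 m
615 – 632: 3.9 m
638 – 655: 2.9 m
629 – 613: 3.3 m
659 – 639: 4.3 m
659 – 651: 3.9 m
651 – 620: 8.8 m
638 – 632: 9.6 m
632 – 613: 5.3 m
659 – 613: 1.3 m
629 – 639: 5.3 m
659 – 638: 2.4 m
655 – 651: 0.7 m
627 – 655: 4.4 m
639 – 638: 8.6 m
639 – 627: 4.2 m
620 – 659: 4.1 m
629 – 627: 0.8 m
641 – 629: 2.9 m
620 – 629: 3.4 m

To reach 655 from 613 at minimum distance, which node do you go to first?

Candidate routes:
613–659–638–655: 1.3+2.4+2.9 = 6.6
613–629–627–655: 3.3+0.8+4.4 = 8.5
613–659–651–655: 1.3+3.9+0.7 = 5.9
The minimum is 5.9 m via 613–659–651–655.
So from 613 the first move is to 659.

659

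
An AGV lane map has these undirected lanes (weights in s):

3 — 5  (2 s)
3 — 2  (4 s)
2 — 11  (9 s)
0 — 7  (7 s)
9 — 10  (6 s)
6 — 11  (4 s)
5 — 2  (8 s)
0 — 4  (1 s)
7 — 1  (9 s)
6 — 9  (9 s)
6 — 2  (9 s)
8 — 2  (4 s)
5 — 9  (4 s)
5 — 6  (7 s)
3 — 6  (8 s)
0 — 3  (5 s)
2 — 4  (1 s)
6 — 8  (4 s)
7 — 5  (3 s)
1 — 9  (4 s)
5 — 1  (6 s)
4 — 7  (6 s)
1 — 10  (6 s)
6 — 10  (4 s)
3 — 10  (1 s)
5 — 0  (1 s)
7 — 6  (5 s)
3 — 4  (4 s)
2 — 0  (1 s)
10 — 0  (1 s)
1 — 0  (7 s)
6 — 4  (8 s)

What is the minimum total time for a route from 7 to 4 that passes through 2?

6 s

Shortest 7→2: 7–5–0–2 = 5
Shortest 2→4: 2–4 = 1
Total via 2: 5 + 1 = 6 s.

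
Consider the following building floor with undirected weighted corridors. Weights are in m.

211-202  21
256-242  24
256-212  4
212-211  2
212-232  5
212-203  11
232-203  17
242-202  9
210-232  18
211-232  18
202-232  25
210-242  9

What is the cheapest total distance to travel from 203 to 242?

Shortest distances from 203:
203: 0
212: 11  (via 203)
211: 13  (via 212)
256: 15  (via 212)
232: 16  (via 212)
210: 34  (via 232)
202: 34  (via 211)
242: 39  (via 256)
Shortest route: 203 → 212 → 256 → 242 = 39 m.

39 m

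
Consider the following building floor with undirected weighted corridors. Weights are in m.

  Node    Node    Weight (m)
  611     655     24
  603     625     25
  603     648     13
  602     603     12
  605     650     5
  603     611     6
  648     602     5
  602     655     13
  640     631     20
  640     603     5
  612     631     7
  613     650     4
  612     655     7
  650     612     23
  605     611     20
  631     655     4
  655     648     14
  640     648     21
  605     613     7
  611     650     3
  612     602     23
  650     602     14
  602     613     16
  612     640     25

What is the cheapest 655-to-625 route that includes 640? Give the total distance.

Shortest 655→640: 655–631–640 = 24
Best 640 to 625: 640–603–625 costing 30
Total via 640: 24 + 30 = 54 m.

54 m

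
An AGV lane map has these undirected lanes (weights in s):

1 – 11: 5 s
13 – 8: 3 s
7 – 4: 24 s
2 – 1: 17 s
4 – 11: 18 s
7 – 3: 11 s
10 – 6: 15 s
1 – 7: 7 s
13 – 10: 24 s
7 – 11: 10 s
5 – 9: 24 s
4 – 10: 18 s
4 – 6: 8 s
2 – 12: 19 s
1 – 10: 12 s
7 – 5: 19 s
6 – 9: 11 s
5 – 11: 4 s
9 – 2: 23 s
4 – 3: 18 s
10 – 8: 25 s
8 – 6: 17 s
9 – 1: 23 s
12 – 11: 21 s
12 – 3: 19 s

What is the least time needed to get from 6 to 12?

Shortest distances from 6:
6: 0
4: 8  (via 6)
9: 11  (via 6)
10: 15  (via 6)
8: 17  (via 6)
13: 20  (via 8)
3: 26  (via 4)
11: 26  (via 4)
1: 27  (via 10)
5: 30  (via 11)
7: 32  (via 4)
2: 34  (via 9)
12: 45  (via 3)
Shortest route: 6 → 4 → 3 → 12 = 45 s.

45 s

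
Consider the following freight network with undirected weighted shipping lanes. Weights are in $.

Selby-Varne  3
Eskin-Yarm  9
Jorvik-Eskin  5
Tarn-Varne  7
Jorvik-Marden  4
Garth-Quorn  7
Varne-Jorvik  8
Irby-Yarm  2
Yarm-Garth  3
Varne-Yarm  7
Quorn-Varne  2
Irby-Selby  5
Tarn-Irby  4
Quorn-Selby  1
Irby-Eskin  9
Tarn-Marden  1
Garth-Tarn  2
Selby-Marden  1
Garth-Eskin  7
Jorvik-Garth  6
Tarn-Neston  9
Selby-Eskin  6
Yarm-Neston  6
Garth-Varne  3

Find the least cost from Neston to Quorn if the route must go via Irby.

$14

Best Neston to Irby: Neston → Yarm → Irby costing 8
Shortest Irby→Quorn: Irby → Selby → Quorn = 6
Total via Irby: 8 + 6 = $14.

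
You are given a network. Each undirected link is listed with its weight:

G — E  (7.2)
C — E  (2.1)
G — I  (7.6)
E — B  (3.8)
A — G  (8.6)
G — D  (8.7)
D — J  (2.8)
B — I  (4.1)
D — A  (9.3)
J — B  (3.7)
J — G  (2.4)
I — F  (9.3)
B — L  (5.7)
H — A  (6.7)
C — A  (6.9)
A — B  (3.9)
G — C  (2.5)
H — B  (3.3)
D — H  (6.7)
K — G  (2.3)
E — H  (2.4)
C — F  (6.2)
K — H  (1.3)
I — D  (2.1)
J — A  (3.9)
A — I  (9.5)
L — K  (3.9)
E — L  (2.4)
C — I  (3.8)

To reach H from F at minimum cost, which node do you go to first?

C

Candidate routes:
F - C - E - L - K - H: 6.2+2.1+2.4+3.9+1.3 = 15.9
F - C - E - B - H: 6.2+2.1+3.8+3.3 = 15.4
F - C - G - K - H: 6.2+2.5+2.3+1.3 = 12.3
F - C - E - H: 6.2+2.1+2.4 = 10.7
Cheapest is F - C - E - H at 10.7.
So from F the first move is to C.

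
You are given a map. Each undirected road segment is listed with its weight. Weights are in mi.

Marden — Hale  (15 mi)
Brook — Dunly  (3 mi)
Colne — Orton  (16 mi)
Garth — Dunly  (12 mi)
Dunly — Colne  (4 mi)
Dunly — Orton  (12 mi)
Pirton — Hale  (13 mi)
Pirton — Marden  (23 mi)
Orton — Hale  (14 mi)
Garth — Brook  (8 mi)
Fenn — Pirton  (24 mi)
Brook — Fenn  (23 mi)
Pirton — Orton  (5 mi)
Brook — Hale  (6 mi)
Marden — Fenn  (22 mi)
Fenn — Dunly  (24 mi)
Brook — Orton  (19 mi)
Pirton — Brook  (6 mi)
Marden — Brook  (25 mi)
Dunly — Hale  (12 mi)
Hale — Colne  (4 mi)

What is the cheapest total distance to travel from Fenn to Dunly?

24 mi

Settle nodes by increasing distance from Fenn:
Fenn: 0
Marden: 22  (via Fenn)
Brook: 23  (via Fenn)
Pirton: 24  (via Fenn)
Dunly: 24  (via Fenn)
Shortest route: Fenn → Dunly = 24 mi.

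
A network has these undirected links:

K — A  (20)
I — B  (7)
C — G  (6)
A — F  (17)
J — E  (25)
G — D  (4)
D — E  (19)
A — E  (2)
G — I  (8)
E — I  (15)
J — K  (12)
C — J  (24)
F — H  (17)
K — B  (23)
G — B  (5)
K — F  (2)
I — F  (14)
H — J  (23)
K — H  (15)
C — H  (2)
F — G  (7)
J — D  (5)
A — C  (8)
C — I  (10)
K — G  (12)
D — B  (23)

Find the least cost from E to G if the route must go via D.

Best E to D: E–D costing 19
Best D to G: D–G costing 4
Total via D: 19 + 4 = 23.

23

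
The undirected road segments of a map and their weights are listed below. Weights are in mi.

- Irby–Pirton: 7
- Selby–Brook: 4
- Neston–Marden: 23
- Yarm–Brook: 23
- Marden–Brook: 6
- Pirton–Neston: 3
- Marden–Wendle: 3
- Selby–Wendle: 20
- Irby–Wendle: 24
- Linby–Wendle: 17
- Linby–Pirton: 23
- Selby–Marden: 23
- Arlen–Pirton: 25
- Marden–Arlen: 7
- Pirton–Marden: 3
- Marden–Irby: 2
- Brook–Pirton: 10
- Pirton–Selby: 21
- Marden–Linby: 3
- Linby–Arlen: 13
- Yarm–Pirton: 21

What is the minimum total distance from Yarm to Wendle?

27 mi

Running Dijkstra from Yarm:
Yarm: 0
Pirton: 21  (via Yarm)
Brook: 23  (via Yarm)
Marden: 24  (via Pirton)
Neston: 24  (via Pirton)
Irby: 26  (via Marden)
Wendle: 27  (via Marden)
Shortest route: Yarm–Pirton–Marden–Wendle = 27 mi.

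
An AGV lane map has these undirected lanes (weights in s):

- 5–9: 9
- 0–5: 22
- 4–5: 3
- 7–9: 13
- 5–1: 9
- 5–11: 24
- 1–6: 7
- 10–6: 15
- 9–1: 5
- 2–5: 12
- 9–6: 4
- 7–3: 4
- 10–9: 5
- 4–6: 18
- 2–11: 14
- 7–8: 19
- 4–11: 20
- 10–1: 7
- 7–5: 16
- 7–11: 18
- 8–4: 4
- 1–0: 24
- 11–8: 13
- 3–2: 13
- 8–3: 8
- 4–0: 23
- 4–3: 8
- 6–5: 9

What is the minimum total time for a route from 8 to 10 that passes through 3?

30 s

Shortest 8→3: 8–3 = 8
Shortest 3→10: 3–7–9–10 = 22
Total via 3: 8 + 22 = 30 s.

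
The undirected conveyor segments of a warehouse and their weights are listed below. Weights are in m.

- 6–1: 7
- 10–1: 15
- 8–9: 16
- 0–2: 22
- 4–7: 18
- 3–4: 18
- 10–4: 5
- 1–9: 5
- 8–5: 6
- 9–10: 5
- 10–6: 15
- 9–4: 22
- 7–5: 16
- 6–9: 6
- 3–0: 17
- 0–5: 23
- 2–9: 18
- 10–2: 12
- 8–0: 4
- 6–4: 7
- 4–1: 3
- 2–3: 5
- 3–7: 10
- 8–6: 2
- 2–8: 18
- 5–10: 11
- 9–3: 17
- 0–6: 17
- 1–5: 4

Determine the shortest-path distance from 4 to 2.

17 m

Enumerating some paths:
4–10–2: 5+12 = 17
4–1–9–10–2: 3+5+5+12 = 25
4–3–2: 18+5 = 23
Cheapest is 4–10–2 at 17 m.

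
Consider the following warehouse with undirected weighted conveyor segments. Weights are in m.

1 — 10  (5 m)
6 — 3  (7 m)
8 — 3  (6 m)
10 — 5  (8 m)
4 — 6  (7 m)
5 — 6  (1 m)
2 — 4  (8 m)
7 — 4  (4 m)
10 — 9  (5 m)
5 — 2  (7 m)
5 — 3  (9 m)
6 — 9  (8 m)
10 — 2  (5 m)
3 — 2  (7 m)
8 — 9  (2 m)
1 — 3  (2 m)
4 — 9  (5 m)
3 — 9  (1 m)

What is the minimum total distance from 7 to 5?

12 m

Enumerating some paths:
7 → 4 → 9 → 3 → 6 → 5: 4+5+1+7+1 = 18
7 → 4 → 9 → 6 → 5: 4+5+8+1 = 18
7 → 4 → 6 → 5: 4+7+1 = 12
The minimum is 12 m via 7 → 4 → 6 → 5.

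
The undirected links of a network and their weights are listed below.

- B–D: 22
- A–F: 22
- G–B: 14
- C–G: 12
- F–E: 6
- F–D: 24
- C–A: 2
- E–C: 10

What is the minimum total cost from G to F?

28

Enumerating some paths:
G → C → A → F: 12+2+22 = 36
G → C → E → F: 12+10+6 = 28
G → B → D → F: 14+22+24 = 60
Cheapest is G → C → E → F at 28.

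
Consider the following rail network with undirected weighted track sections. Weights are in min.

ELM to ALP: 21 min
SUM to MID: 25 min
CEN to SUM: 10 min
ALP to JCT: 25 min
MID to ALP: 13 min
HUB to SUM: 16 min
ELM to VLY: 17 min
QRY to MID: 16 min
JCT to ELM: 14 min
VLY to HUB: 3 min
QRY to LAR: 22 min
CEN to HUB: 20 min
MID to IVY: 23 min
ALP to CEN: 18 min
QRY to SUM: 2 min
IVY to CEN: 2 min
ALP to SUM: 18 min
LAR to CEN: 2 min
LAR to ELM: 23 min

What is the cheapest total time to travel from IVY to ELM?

Shortest distances from IVY:
IVY: 0
CEN: 2  (via IVY)
LAR: 4  (via CEN)
SUM: 12  (via CEN)
QRY: 14  (via SUM)
ALP: 20  (via CEN)
HUB: 22  (via CEN)
MID: 23  (via IVY)
VLY: 25  (via HUB)
ELM: 27  (via LAR)
Shortest route: IVY–CEN–LAR–ELM = 27 min.

27 min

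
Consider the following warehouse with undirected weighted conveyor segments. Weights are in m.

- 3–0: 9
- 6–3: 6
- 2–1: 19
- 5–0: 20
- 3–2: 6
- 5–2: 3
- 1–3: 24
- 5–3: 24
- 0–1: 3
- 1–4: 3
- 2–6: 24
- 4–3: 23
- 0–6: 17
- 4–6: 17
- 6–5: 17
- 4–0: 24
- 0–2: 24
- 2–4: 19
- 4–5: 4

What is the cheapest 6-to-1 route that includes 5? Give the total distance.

Best 6 to 5: 6 → 3 → 2 → 5 costing 15
Best 5 to 1: 5 → 4 → 1 costing 7
Total via 5: 15 + 7 = 22 m.

22 m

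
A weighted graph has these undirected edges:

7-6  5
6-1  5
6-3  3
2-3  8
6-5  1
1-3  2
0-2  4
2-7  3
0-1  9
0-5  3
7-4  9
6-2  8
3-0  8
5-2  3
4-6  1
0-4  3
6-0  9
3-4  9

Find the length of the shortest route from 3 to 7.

8

Candidate routes:
3 - 6 - 7: 3+5 = 8
3 - 2 - 7: 8+3 = 11
3 - 6 - 5 - 2 - 7: 3+1+3+3 = 10
Cheapest is 3 - 6 - 7 at 8.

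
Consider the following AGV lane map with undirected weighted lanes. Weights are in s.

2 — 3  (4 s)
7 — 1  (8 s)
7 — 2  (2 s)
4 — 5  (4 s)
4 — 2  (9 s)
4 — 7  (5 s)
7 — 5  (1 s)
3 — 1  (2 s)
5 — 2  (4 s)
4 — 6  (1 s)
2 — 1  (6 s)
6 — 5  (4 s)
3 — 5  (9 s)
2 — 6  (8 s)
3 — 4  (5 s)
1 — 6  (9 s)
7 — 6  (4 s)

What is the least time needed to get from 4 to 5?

Running Dijkstra from 4:
4: 0
6: 1  (via 4)
5: 4  (via 4)
Shortest route: 4–5 = 4 s.

4 s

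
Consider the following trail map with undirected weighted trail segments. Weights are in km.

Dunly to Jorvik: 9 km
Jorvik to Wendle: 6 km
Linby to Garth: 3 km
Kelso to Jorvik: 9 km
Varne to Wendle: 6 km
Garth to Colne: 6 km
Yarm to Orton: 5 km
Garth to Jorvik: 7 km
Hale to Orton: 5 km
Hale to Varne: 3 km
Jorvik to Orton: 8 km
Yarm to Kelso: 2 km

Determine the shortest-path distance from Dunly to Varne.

21 km

Running Dijkstra from Dunly:
Dunly: 0
Jorvik: 9  (via Dunly)
Wendle: 15  (via Jorvik)
Garth: 16  (via Jorvik)
Orton: 17  (via Jorvik)
Kelso: 18  (via Jorvik)
Linby: 19  (via Garth)
Yarm: 20  (via Kelso)
Varne: 21  (via Wendle)
Shortest route: Dunly → Jorvik → Wendle → Varne = 21 km.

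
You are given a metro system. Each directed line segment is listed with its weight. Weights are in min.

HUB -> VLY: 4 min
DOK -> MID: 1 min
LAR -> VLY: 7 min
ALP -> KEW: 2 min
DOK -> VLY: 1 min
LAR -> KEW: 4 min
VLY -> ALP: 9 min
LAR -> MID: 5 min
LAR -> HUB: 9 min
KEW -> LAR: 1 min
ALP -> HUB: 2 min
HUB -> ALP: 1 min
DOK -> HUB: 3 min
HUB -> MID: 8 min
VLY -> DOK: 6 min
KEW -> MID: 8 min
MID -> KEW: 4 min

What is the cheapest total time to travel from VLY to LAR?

Shortest distances from VLY:
VLY: 0
DOK: 6  (via VLY)
MID: 7  (via DOK)
HUB: 9  (via DOK)
ALP: 9  (via VLY)
KEW: 11  (via MID)
LAR: 12  (via KEW)
Shortest route: VLY → DOK → MID → KEW → LAR = 12 min.

12 min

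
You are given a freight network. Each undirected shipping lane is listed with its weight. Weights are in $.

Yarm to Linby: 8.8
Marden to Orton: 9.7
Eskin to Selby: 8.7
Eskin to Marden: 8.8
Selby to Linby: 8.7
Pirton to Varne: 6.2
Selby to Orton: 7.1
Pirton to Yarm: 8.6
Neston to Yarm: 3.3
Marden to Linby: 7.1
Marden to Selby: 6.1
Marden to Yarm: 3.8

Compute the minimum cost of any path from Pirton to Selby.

Settle nodes by increasing distance from Pirton:
Pirton: 0
Varne: 6.2  (via Pirton)
Yarm: 8.6  (via Pirton)
Neston: 11.9  (via Yarm)
Marden: 12.4  (via Yarm)
Linby: 17.4  (via Yarm)
Selby: 18.5  (via Marden)
Shortest route: Pirton–Yarm–Marden–Selby = $18.5.

$18.5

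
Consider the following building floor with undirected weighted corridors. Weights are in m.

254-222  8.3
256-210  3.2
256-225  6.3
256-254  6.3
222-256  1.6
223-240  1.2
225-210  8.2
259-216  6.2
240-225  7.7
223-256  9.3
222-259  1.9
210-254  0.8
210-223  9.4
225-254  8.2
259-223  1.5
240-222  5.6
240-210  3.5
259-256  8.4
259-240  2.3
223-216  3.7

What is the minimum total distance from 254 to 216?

Enumerating some paths:
254 → 210 → 240 → 259 → 223 → 216: 0.8+3.5+2.3+1.5+3.7 = 11.8
254 → 210 → 240 → 223 → 216: 0.8+3.5+1.2+3.7 = 9.2
254 → 210 → 240 → 259 → 216: 0.8+3.5+2.3+6.2 = 12.8
254 → 210 → 256 → 222 → 259 → 223 → 216: 0.8+3.2+1.6+1.9+1.5+3.7 = 12.7
Cheapest is 254 → 210 → 240 → 223 → 216 at 9.2 m.

9.2 m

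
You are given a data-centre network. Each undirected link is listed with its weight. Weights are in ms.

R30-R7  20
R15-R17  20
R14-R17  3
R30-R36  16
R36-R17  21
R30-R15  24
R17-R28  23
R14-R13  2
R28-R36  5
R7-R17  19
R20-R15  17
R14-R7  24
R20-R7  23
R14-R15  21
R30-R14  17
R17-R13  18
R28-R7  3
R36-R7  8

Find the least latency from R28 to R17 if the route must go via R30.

41 ms

Shortest R28→R30: R28 → R36 → R30 = 21
Best R30 to R17: R30 → R14 → R17 costing 20
Total via R30: 21 + 20 = 41 ms.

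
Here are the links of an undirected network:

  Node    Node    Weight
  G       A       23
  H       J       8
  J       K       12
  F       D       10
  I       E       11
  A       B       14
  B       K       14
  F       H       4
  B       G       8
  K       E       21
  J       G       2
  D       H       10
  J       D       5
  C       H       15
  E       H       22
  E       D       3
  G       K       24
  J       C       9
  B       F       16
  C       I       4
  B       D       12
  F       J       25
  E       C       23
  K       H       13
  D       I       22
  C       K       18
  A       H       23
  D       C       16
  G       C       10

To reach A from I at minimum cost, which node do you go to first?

C

Enumerating some paths:
I–C–J–G–B–A: 4+9+2+8+14 = 37
I–C–G–B–A: 4+10+8+14 = 36
Cheapest is I–C–G–B–A at 36.
So from I the first move is to C.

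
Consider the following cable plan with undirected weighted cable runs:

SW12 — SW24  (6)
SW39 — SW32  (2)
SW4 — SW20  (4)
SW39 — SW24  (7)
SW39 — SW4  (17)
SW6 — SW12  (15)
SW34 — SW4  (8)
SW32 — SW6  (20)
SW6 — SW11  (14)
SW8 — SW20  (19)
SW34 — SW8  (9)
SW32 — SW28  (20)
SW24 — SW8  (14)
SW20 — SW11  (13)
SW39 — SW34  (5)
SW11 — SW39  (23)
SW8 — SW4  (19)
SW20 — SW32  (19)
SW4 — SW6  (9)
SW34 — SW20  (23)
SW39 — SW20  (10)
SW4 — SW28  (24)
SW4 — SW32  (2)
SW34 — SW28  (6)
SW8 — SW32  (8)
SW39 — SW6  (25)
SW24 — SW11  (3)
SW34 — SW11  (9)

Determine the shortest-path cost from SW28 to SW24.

Candidate routes:
SW28 → SW32 → SW39 → SW24: 20+2+7 = 29
SW28 → SW34 → SW8 → SW24: 6+9+14 = 29
SW28 → SW34 → SW39 → SW24: 6+5+7 = 18
SW28 → SW34 → SW4 → SW32 → SW39 → SW24: 6+8+2+2+7 = 25
Cheapest is SW28 → SW34 → SW39 → SW24 at 18.

18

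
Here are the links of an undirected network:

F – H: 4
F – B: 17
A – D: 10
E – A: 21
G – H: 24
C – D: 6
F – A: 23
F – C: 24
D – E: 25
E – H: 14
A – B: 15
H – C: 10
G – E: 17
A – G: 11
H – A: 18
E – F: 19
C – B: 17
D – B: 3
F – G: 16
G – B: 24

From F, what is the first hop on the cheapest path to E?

Candidate routes:
F - E: 19 = 19
F - H - E: 4+14 = 18
F - G - E: 16+17 = 33
F - H - A - E: 4+18+21 = 43
Cheapest is F - H - E at 18.
So from F the first move is to H.

H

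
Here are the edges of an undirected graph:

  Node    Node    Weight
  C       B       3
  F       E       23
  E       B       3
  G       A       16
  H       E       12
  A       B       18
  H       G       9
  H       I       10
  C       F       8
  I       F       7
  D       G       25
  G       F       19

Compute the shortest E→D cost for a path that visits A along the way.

62

Shortest E→A: E–B–A = 21
Best A to D: A–G–D costing 41
Total via A: 21 + 41 = 62.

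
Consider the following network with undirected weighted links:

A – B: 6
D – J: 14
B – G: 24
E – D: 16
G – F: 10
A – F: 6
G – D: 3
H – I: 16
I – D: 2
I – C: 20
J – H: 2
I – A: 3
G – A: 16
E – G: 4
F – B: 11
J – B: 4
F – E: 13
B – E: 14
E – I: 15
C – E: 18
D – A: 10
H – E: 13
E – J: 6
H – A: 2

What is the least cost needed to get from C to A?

Shortest distances from C:
C: 0
E: 18  (via C)
I: 20  (via C)
D: 22  (via I)
G: 22  (via E)
A: 23  (via I)
Shortest route: C → I → A = 23.

23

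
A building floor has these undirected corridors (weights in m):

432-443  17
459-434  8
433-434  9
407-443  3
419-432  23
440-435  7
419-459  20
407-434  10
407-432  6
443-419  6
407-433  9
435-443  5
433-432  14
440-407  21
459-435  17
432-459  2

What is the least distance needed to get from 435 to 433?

Settle nodes by increasing distance from 435:
435: 0
443: 5  (via 435)
440: 7  (via 435)
407: 8  (via 443)
419: 11  (via 443)
432: 14  (via 407)
459: 16  (via 432)
433: 17  (via 407)
Shortest route: 435–443–407–433 = 17 m.

17 m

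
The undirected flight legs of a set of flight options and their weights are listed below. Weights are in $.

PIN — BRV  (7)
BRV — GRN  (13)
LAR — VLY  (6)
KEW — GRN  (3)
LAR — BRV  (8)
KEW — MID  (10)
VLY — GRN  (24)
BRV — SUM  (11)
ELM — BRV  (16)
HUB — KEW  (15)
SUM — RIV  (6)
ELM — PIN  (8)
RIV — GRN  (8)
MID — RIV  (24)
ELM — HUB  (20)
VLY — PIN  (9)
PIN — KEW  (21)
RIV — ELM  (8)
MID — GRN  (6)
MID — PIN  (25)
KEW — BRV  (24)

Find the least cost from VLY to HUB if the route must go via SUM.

Shortest VLY→SUM: VLY–LAR–BRV–SUM = 25
Shortest SUM→HUB: SUM–RIV–GRN–KEW–HUB = 32
Total via SUM: 25 + 32 = $57.

$57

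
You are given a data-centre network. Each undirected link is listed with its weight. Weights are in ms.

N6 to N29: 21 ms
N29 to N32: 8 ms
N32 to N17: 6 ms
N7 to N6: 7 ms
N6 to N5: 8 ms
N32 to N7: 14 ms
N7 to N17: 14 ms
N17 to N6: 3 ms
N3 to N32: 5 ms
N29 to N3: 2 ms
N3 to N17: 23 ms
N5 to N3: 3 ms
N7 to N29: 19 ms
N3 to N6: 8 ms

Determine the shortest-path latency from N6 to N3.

Compare a few routes:
N6 - N3: 8 = 8
N6 - N17 - N32 - N3: 3+6+5 = 14
N6 - N5 - N3: 8+3 = 11
The minimum is 8 ms via N6 - N3.

8 ms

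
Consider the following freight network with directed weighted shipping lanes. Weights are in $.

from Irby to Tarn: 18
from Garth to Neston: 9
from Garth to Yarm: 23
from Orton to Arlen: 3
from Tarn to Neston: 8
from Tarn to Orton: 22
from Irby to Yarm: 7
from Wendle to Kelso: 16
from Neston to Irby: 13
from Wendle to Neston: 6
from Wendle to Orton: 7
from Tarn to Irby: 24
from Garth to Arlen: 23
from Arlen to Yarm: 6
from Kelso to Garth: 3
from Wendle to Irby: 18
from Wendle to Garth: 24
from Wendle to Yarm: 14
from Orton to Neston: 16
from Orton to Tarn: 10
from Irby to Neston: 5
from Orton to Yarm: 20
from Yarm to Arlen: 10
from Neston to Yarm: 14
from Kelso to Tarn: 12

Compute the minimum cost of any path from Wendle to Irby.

Compare a few routes:
Wendle → Orton → Neston → Irby: 7+16+13 = 36
Wendle → Irby: 18 = 18
Wendle → Neston → Irby: 6+13 = 19
Cheapest is Wendle → Irby at $18.

$18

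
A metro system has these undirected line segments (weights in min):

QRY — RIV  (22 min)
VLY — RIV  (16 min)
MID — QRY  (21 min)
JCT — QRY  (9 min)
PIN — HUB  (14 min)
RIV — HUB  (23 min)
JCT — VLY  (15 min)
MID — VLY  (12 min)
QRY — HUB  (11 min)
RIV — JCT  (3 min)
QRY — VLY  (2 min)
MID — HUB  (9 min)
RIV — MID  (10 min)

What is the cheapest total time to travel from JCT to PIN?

34 min

Running Dijkstra from JCT:
JCT: 0
RIV: 3  (via JCT)
QRY: 9  (via JCT)
VLY: 11  (via QRY)
MID: 13  (via RIV)
HUB: 20  (via QRY)
PIN: 34  (via HUB)
Shortest route: JCT → QRY → HUB → PIN = 34 min.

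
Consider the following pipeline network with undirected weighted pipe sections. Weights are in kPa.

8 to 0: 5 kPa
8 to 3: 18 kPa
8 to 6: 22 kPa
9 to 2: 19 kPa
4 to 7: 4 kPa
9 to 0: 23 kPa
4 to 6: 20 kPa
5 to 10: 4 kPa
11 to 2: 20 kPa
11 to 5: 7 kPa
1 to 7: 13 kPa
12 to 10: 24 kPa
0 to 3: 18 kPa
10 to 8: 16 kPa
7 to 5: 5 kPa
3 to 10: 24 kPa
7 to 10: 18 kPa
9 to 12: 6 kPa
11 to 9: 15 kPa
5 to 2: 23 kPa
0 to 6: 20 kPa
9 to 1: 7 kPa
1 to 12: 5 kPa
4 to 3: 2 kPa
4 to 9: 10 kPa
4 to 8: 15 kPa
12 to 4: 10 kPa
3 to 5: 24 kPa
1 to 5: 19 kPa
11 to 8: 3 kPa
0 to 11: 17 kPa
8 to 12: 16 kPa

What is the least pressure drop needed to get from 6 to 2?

45 kPa

Compare a few routes:
6–8–11–2: 22+3+20 = 45
6–0–8–11–2: 20+5+3+20 = 48
6–4–7–5–2: 20+4+5+23 = 52
6–4–9–2: 20+10+19 = 49
Cheapest is 6–8–11–2 at 45 kPa.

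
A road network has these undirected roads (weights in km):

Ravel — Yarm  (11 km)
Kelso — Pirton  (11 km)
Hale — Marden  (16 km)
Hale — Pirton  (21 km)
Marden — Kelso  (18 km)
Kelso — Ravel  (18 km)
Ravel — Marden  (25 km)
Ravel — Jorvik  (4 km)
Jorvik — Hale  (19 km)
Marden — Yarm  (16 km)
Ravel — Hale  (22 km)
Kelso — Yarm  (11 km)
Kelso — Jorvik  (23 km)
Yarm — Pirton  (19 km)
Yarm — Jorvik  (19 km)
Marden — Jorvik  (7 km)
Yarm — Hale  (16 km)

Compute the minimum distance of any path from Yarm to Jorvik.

15 km

Settle nodes by increasing distance from Yarm:
Yarm: 0
Kelso: 11  (via Yarm)
Ravel: 11  (via Yarm)
Jorvik: 15  (via Ravel)
Shortest route: Yarm → Ravel → Jorvik = 15 km.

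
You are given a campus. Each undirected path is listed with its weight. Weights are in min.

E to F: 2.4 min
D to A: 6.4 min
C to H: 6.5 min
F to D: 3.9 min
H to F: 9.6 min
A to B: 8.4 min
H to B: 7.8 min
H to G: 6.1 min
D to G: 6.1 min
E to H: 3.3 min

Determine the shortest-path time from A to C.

Settle nodes by increasing distance from A:
A: 0
D: 6.4  (via A)
B: 8.4  (via A)
F: 10.3  (via D)
G: 12.5  (via D)
E: 12.7  (via F)
H: 16  (via E)
C: 22.5  (via H)
Shortest route: A → D → F → E → H → C = 22.5 min.

22.5 min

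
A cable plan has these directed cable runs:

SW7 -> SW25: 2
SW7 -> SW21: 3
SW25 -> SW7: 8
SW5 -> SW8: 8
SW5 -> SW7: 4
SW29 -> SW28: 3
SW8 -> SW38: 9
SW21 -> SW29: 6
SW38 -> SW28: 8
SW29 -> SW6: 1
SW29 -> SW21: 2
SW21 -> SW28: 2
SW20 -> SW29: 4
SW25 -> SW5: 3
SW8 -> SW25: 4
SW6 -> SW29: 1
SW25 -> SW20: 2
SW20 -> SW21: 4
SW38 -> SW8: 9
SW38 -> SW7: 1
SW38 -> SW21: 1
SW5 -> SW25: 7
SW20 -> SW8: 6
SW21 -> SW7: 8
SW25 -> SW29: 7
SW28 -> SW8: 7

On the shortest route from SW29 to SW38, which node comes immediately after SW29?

Enumerating some paths:
SW29–SW21–SW28–SW8–SW38: 2+2+7+9 = 20
SW29–SW21–SW7–SW25–SW20–SW8–SW38: 2+8+2+2+6+9 = 29
SW29–SW28–SW8–SW38: 3+7+9 = 19
SW29–SW21–SW7–SW25–SW5–SW8–SW38: 2+8+2+3+8+9 = 32
Cheapest is SW29–SW28–SW8–SW38 at 19.
So from SW29 the first move is to SW28.

SW28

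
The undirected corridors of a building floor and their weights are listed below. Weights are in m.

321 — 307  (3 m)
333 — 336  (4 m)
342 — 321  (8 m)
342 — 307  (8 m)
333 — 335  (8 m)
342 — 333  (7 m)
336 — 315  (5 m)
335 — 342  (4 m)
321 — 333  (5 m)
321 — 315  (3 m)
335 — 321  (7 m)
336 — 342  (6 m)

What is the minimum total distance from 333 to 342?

Running Dijkstra from 333:
333: 0
336: 4  (via 333)
321: 5  (via 333)
342: 7  (via 333)
Shortest route: 333 → 342 = 7 m.

7 m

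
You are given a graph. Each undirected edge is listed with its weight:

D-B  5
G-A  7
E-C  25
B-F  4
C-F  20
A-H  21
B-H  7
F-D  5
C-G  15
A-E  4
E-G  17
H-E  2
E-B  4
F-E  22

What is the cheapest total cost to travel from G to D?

Enumerating some paths:
G → A → E → H → B → D: 7+4+2+7+5 = 25
G → A → E → B → D: 7+4+4+5 = 20
G → E → B → D: 17+4+5 = 26
G → A → E → B → F → D: 7+4+4+4+5 = 24
The minimum is 20 via G → A → E → B → D.

20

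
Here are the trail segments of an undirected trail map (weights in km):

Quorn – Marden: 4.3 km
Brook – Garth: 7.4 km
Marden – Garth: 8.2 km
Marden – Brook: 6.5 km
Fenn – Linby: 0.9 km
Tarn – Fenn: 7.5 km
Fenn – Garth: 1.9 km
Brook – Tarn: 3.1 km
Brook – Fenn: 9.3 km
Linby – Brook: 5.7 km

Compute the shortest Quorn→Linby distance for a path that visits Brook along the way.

Best Quorn to Brook: Quorn–Marden–Brook costing 10.8
Best Brook to Linby: Brook–Linby costing 5.7
Total via Brook: 10.8 + 5.7 = 16.5 km.

16.5 km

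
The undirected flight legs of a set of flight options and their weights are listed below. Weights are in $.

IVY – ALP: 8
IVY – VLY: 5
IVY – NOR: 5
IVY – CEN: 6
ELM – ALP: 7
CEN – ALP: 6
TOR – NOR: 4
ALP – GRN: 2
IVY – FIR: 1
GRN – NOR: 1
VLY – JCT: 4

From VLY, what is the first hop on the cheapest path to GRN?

Enumerating some paths:
VLY–IVY–ALP–GRN: 5+8+2 = 15
VLY–IVY–NOR–GRN: 5+5+1 = 11
Cheapest is VLY–IVY–NOR–GRN at $11.
So from VLY the first move is to IVY.

IVY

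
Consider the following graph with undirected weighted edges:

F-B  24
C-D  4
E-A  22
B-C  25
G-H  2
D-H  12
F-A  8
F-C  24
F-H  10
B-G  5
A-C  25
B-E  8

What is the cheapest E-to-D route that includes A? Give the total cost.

51

Best E to A: E–A costing 22
Shortest A→D: A–C–D = 29
Total via A: 22 + 29 = 51.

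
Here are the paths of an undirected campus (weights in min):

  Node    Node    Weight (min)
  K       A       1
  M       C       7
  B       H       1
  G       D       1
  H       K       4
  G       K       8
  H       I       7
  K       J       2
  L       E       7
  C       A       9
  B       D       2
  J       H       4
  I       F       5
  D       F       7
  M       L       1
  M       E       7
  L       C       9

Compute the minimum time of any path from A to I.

Candidate routes:
A–K–H–I: 1+4+7 = 12
A–K–J–H–I: 1+2+4+7 = 14
The minimum is 12 min via A–K–H–I.

12 min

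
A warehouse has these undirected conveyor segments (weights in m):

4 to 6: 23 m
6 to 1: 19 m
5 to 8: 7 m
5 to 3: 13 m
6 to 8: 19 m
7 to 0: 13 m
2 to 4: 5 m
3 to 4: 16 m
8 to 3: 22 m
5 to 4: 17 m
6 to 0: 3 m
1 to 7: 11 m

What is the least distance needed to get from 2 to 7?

Enumerating some paths:
2–4–5–8–6–0–7: 5+17+7+19+3+13 = 64
2–4–6–0–7: 5+23+3+13 = 44
2–4–6–1–7: 5+23+19+11 = 58
Cheapest is 2–4–6–0–7 at 44 m.

44 m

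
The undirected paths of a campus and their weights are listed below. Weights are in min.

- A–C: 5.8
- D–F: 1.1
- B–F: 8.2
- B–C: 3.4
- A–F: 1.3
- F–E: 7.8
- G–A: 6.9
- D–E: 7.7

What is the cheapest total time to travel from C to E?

Shortest distances from C:
C: 0
B: 3.4  (via C)
A: 5.8  (via C)
F: 7.1  (via A)
D: 8.2  (via F)
G: 12.7  (via A)
E: 14.9  (via F)
Shortest route: C → A → F → E = 14.9 min.

14.9 min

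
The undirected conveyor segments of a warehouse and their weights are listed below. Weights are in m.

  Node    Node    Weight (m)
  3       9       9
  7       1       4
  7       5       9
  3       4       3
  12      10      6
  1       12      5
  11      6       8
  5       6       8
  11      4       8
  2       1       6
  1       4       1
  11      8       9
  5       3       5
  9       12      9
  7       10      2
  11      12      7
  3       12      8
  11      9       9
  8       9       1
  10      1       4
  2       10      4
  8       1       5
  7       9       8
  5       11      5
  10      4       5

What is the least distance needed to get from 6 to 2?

23 m

Candidate routes:
6 → 11 → 4 → 1 → 2: 8+8+1+6 = 23
6 → 11 → 4 → 10 → 2: 8+8+5+4 = 25
Cheapest is 6 → 11 → 4 → 1 → 2 at 23 m.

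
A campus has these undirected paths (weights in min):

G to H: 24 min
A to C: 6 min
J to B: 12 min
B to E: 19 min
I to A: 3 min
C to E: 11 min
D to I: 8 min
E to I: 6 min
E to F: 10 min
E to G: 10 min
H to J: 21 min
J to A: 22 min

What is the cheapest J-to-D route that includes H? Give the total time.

Best J to H: J → H costing 21
Shortest H→D: H → G → E → I → D = 48
Total via H: 21 + 48 = 69 min.

69 min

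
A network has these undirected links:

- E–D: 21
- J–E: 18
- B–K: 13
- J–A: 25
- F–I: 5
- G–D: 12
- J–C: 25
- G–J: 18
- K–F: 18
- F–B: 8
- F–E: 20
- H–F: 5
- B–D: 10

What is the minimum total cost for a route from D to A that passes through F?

81

Shortest D→F: D → B → F = 18
Shortest F→A: F → E → J → A = 63
Total via F: 18 + 63 = 81.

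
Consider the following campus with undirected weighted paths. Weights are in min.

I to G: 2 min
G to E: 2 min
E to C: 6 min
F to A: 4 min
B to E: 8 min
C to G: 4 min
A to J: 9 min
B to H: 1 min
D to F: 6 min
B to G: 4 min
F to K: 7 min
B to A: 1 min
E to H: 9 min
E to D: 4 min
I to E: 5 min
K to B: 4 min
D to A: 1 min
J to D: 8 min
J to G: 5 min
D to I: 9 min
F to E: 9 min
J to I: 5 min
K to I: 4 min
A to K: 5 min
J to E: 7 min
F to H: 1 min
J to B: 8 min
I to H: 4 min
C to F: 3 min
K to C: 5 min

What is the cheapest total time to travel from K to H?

Running Dijkstra from K:
K: 0
B: 4  (via K)
I: 4  (via K)
A: 5  (via K)
C: 5  (via K)
H: 5  (via B)
Shortest route: K–B–H = 5 min.

5 min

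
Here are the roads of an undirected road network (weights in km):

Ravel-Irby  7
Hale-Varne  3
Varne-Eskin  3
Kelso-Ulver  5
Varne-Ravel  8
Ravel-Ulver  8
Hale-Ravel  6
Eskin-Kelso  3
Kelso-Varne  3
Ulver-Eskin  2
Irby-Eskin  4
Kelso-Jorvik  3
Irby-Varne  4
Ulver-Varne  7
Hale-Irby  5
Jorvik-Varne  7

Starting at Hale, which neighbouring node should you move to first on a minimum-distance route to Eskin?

Enumerating some paths:
Hale - Irby - Eskin: 5+4 = 9
Hale - Varne - Kelso - Eskin: 3+3+3 = 9
Hale - Varne - Eskin: 3+3 = 6
Cheapest is Hale - Varne - Eskin at 6 km.
So from Hale the first move is to Varne.

Varne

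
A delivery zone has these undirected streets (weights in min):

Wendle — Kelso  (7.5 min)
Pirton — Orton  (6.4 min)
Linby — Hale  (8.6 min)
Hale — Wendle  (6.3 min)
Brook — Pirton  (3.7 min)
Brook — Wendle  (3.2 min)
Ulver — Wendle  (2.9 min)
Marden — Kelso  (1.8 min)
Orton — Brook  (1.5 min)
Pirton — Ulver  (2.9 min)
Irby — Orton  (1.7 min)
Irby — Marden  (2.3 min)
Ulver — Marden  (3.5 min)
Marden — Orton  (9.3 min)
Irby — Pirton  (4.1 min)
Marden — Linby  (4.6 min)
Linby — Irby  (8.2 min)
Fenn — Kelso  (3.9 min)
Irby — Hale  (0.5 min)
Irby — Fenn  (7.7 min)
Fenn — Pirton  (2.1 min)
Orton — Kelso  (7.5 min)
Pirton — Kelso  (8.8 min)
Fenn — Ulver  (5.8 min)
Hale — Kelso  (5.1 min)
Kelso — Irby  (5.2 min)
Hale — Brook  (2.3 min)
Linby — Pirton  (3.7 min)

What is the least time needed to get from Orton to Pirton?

5.2 min

Shortest distances from Orton:
Orton: 0
Brook: 1.5  (via Orton)
Irby: 1.7  (via Orton)
Hale: 2.2  (via Irby)
Marden: 4  (via Irby)
Wendle: 4.7  (via Brook)
Pirton: 5.2  (via Brook)
Shortest route: Orton–Brook–Pirton = 5.2 min.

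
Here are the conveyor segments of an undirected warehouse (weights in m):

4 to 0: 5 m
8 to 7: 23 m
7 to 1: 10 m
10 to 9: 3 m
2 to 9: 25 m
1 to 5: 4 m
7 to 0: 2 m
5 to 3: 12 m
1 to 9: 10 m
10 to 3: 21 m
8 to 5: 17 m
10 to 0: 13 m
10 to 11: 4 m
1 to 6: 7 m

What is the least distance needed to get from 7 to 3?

26 m

Compare a few routes:
7 → 1 → 5 → 3: 10+4+12 = 26
7 → 0 → 10 → 3: 2+13+21 = 36
The minimum is 26 m via 7 → 1 → 5 → 3.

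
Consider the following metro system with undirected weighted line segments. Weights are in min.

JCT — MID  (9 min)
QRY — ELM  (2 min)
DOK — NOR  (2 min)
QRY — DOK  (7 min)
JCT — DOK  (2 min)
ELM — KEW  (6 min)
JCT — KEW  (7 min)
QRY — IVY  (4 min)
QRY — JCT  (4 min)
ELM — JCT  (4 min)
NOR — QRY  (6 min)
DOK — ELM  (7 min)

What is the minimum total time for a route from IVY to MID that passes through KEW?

28 min

Best IVY to KEW: IVY → QRY → ELM → KEW costing 12
Shortest KEW→MID: KEW → JCT → MID = 16
Total via KEW: 12 + 16 = 28 min.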